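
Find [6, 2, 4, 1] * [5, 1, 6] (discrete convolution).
y[0] = 6×5 = 30; y[1] = 6×1 + 2×5 = 16; y[2] = 6×6 + 2×1 + 4×5 = 58; y[3] = 2×6 + 4×1 + 1×5 = 21; y[4] = 4×6 + 1×1 = 25; y[5] = 1×6 = 6

[30, 16, 58, 21, 25, 6]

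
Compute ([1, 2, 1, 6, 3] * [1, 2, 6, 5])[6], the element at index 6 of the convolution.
Use y[k] = Σ_i a[i]·b[k-i] at k=6. y[6] = 6×5 + 3×6 = 48

48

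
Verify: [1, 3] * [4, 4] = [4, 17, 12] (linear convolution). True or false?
Recompute linear convolution of [1, 3] and [4, 4]: y[0] = 1×4 = 4; y[1] = 1×4 + 3×4 = 16; y[2] = 3×4 = 12 → [4, 16, 12]. Compare to given [4, 17, 12]: they differ at index 1: given 17, correct 16, so answer: No

No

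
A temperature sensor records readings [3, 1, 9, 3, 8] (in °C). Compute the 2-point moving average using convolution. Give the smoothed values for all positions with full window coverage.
2-point moving average kernel = [1, 1]. Apply in 'valid' mode (full window coverage): avg[0] = (3 + 1) / 2 = 2.0; avg[1] = (1 + 9) / 2 = 5.0; avg[2] = (9 + 3) / 2 = 6.0; avg[3] = (3 + 8) / 2 = 5.5. Smoothed values: [2.0, 5.0, 6.0, 5.5]

[2.0, 5.0, 6.0, 5.5]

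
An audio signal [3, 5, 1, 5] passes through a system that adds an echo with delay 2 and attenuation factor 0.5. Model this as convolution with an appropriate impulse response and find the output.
Direct-path + delayed-attenuated-path model → impulse response h = [1, 0, 0.5] (1 at lag 0, 0.5 at lag 2). Output y[n] = x[n] + 0.5·x[n - 2] (with x[n] = 0 outside 0..3): y[0] = 3 + 0.5×0 = 3; y[1] = 5 + 0.5×0 = 5; y[2] = 1 + 0.5×3 = 2.5; y[3] = 5 + 0.5×5 = 7.5; y[4] = 0 + 0.5×1 = 0.5; y[5] = 0 + 0.5×5 = 2.5. So y = [3, 5, 2.5, 7.5, 0.5, 2.5]

[3, 5, 2.5, 7.5, 0.5, 2.5]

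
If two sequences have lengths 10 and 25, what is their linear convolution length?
Linear/full convolution length: m + n - 1 = 10 + 25 - 1 = 34

34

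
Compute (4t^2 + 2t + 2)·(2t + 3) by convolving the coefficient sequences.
Ascending coefficients: a = [2, 2, 4], b = [3, 2]. c[0] = 2×3 = 6; c[1] = 2×2 + 2×3 = 10; c[2] = 2×2 + 4×3 = 16; c[3] = 4×2 = 8. Result coefficients: [6, 10, 16, 8] → 8t^3 + 16t^2 + 10t + 6

8t^3 + 16t^2 + 10t + 6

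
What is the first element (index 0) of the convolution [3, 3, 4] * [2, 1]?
Use y[k] = Σ_i a[i]·b[k-i] at k=0. y[0] = 3×2 = 6

6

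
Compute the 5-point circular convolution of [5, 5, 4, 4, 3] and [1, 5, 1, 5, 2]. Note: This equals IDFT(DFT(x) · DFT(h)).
Either evaluate y[k] = Σ_j x[j]·h[(k-j) mod 5] directly, or use IDFT(DFT(x) · DFT(h)). y[0] = 5×1 + 5×2 + 4×5 + 4×1 + 3×5 = 54; y[1] = 5×5 + 5×1 + 4×2 + 4×5 + 3×1 = 61; y[2] = 5×1 + 5×5 + 4×1 + 4×2 + 3×5 = 57; y[3] = 5×5 + 5×1 + 4×5 + 4×1 + 3×2 = 60; y[4] = 5×2 + 5×5 + 4×1 + 4×5 + 3×1 = 62. Result: [54, 61, 57, 60, 62]

[54, 61, 57, 60, 62]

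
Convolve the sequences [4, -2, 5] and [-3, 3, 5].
y[0] = 4×-3 = -12; y[1] = 4×3 + -2×-3 = 18; y[2] = 4×5 + -2×3 + 5×-3 = -1; y[3] = -2×5 + 5×3 = 5; y[4] = 5×5 = 25

[-12, 18, -1, 5, 25]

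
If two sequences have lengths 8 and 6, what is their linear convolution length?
Linear/full convolution length: m + n - 1 = 8 + 6 - 1 = 13

13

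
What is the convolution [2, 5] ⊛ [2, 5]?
y[0] = 2×2 = 4; y[1] = 2×5 + 5×2 = 20; y[2] = 5×5 = 25

[4, 20, 25]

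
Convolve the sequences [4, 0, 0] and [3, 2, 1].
y[0] = 4×3 = 12; y[1] = 4×2 + 0×3 = 8; y[2] = 4×1 + 0×2 + 0×3 = 4; y[3] = 0×1 + 0×2 = 0; y[4] = 0×1 = 0

[12, 8, 4, 0, 0]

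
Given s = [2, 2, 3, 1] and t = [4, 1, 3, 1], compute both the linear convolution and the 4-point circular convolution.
Linear: y_lin[0] = 2×4 = 8; y_lin[1] = 2×1 + 2×4 = 10; y_lin[2] = 2×3 + 2×1 + 3×4 = 20; y_lin[3] = 2×1 + 2×3 + 3×1 + 1×4 = 15; y_lin[4] = 2×1 + 3×3 + 1×1 = 12; y_lin[5] = 3×1 + 1×3 = 6; y_lin[6] = 1×1 = 1 → [8, 10, 20, 15, 12, 6, 1]. Circular (length 4): y[0] = 2×4 + 2×1 + 3×3 + 1×1 = 20; y[1] = 2×1 + 2×4 + 3×1 + 1×3 = 16; y[2] = 2×3 + 2×1 + 3×4 + 1×1 = 21; y[3] = 2×1 + 2×3 + 3×1 + 1×4 = 15 → [20, 16, 21, 15]

Linear: [8, 10, 20, 15, 12, 6, 1], Circular: [20, 16, 21, 15]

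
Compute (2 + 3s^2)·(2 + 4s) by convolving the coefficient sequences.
Ascending coefficients: a = [2, 0, 3], b = [2, 4]. c[0] = 2×2 = 4; c[1] = 2×4 + 0×2 = 8; c[2] = 0×4 + 3×2 = 6; c[3] = 3×4 = 12. Result coefficients: [4, 8, 6, 12] → 4 + 8s + 6s^2 + 12s^3

4 + 8s + 6s^2 + 12s^3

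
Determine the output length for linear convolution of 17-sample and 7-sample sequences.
Linear/full convolution length: m + n - 1 = 17 + 7 - 1 = 23

23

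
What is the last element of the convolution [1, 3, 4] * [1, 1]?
Use y[k] = Σ_i a[i]·b[k-i] at k=3. y[3] = 4×1 = 4

4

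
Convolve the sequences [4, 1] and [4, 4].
y[0] = 4×4 = 16; y[1] = 4×4 + 1×4 = 20; y[2] = 1×4 = 4

[16, 20, 4]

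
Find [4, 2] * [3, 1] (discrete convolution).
y[0] = 4×3 = 12; y[1] = 4×1 + 2×3 = 10; y[2] = 2×1 = 2

[12, 10, 2]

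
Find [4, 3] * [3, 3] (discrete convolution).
y[0] = 4×3 = 12; y[1] = 4×3 + 3×3 = 21; y[2] = 3×3 = 9

[12, 21, 9]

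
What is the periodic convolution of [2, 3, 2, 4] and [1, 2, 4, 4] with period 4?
Use y[k] = Σ_j u[j]·v[(k-j) mod 4]. y[0] = 2×1 + 3×4 + 2×4 + 4×2 = 30; y[1] = 2×2 + 3×1 + 2×4 + 4×4 = 31; y[2] = 2×4 + 3×2 + 2×1 + 4×4 = 32; y[3] = 2×4 + 3×4 + 2×2 + 4×1 = 28. Result: [30, 31, 32, 28]

[30, 31, 32, 28]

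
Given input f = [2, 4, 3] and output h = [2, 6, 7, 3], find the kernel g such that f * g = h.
Output length 4 = len(f) + len(g) - 1 ⇒ len(g) = 2. Solve g forward using g[k] = (h[k] - Σ_{i≥1} f[i]·g[k-i]) / f[0]: g[0] = h[0] / f[0] = 2 / 2 = 1; g[1] = (h[1] - 4×1) / f[0] = (6 - 4×1) / 2 = 1. So g = [1, 1]. Forward-check [2, 4, 3] * [1, 1]: h[0] = 2×1 = 2; h[1] = 2×1 + 4×1 = 6; h[2] = 4×1 + 3×1 = 7; h[3] = 3×1 = 3 → [2, 6, 7, 3] ✓

[1, 1]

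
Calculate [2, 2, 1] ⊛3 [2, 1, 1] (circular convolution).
Use y[k] = Σ_j x[j]·h[(k-j) mod 3]. y[0] = 2×2 + 2×1 + 1×1 = 7; y[1] = 2×1 + 2×2 + 1×1 = 7; y[2] = 2×1 + 2×1 + 1×2 = 6. Result: [7, 7, 6]

[7, 7, 6]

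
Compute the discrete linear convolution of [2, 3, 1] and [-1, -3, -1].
y[0] = 2×-1 = -2; y[1] = 2×-3 + 3×-1 = -9; y[2] = 2×-1 + 3×-3 + 1×-1 = -12; y[3] = 3×-1 + 1×-3 = -6; y[4] = 1×-1 = -1

[-2, -9, -12, -6, -1]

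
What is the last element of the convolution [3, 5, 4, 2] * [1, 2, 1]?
Use y[k] = Σ_i a[i]·b[k-i] at k=5. y[5] = 2×1 = 2

2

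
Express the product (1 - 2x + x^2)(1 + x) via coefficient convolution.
Ascending coefficients: a = [1, -2, 1], b = [1, 1]. c[0] = 1×1 = 1; c[1] = 1×1 + -2×1 = -1; c[2] = -2×1 + 1×1 = -1; c[3] = 1×1 = 1. Result coefficients: [1, -1, -1, 1] → 1 - x - x^2 + x^3

1 - x - x^2 + x^3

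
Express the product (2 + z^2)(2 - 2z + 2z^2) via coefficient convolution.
Ascending coefficients: a = [2, 0, 1], b = [2, -2, 2]. c[0] = 2×2 = 4; c[1] = 2×-2 + 0×2 = -4; c[2] = 2×2 + 0×-2 + 1×2 = 6; c[3] = 0×2 + 1×-2 = -2; c[4] = 1×2 = 2. Result coefficients: [4, -4, 6, -2, 2] → 4 - 4z + 6z^2 - 2z^3 + 2z^4

4 - 4z + 6z^2 - 2z^3 + 2z^4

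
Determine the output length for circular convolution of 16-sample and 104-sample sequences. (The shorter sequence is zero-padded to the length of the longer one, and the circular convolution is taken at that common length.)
Circular convolution (zero-padding the shorter input) has length max(m, n) = max(16, 104) = 104

104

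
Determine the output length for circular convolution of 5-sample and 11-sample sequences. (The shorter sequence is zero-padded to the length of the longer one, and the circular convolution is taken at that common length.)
Circular convolution (zero-padding the shorter input) has length max(m, n) = max(5, 11) = 11

11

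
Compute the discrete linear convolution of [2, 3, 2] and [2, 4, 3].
y[0] = 2×2 = 4; y[1] = 2×4 + 3×2 = 14; y[2] = 2×3 + 3×4 + 2×2 = 22; y[3] = 3×3 + 2×4 = 17; y[4] = 2×3 = 6

[4, 14, 22, 17, 6]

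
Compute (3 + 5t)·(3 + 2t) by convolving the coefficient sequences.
Ascending coefficients: a = [3, 5], b = [3, 2]. c[0] = 3×3 = 9; c[1] = 3×2 + 5×3 = 21; c[2] = 5×2 = 10. Result coefficients: [9, 21, 10] → 9 + 21t + 10t^2

9 + 21t + 10t^2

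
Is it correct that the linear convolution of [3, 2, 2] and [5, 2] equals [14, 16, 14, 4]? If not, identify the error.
Recompute linear convolution of [3, 2, 2] and [5, 2]: y[0] = 3×5 = 15; y[1] = 3×2 + 2×5 = 16; y[2] = 2×2 + 2×5 = 14; y[3] = 2×2 = 4 → [15, 16, 14, 4]. Compare to given [14, 16, 14, 4]: they differ at index 0: given 14, correct 15, so answer: No

No. Error at index 0: given 14, correct 15.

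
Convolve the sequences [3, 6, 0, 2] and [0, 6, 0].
y[0] = 3×0 = 0; y[1] = 3×6 + 6×0 = 18; y[2] = 3×0 + 6×6 + 0×0 = 36; y[3] = 6×0 + 0×6 + 2×0 = 0; y[4] = 0×0 + 2×6 = 12; y[5] = 2×0 = 0

[0, 18, 36, 0, 12, 0]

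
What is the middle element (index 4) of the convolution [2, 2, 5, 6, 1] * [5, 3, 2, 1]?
Use y[k] = Σ_i a[i]·b[k-i] at k=4. y[4] = 2×1 + 5×2 + 6×3 + 1×5 = 35

35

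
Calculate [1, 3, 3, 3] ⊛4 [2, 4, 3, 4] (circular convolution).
Use y[k] = Σ_j s[j]·t[(k-j) mod 4]. y[0] = 1×2 + 3×4 + 3×3 + 3×4 = 35; y[1] = 1×4 + 3×2 + 3×4 + 3×3 = 31; y[2] = 1×3 + 3×4 + 3×2 + 3×4 = 33; y[3] = 1×4 + 3×3 + 3×4 + 3×2 = 31. Result: [35, 31, 33, 31]

[35, 31, 33, 31]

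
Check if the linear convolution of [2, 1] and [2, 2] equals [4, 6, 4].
Recompute linear convolution of [2, 1] and [2, 2]: y[0] = 2×2 = 4; y[1] = 2×2 + 1×2 = 6; y[2] = 1×2 = 2 → [4, 6, 2]. Compare to given [4, 6, 4]: they differ at index 2: given 4, correct 2, so answer: No

No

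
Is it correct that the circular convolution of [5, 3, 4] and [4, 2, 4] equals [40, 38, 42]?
Recompute circular convolution of [5, 3, 4] and [4, 2, 4]: y[0] = 5×4 + 3×4 + 4×2 = 40; y[1] = 5×2 + 3×4 + 4×4 = 38; y[2] = 5×4 + 3×2 + 4×4 = 42 → [40, 38, 42]. Given [40, 38, 42] matches, so answer: Yes

Yes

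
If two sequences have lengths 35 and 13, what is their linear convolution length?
Linear/full convolution length: m + n - 1 = 35 + 13 - 1 = 47

47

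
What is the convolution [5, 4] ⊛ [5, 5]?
y[0] = 5×5 = 25; y[1] = 5×5 + 4×5 = 45; y[2] = 4×5 = 20

[25, 45, 20]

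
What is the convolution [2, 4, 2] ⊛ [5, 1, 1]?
y[0] = 2×5 = 10; y[1] = 2×1 + 4×5 = 22; y[2] = 2×1 + 4×1 + 2×5 = 16; y[3] = 4×1 + 2×1 = 6; y[4] = 2×1 = 2

[10, 22, 16, 6, 2]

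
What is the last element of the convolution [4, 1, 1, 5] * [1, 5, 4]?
Use y[k] = Σ_i a[i]·b[k-i] at k=5. y[5] = 5×4 = 20

20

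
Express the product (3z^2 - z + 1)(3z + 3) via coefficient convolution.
Ascending coefficients: a = [1, -1, 3], b = [3, 3]. c[0] = 1×3 = 3; c[1] = 1×3 + -1×3 = 0; c[2] = -1×3 + 3×3 = 6; c[3] = 3×3 = 9. Result coefficients: [3, 0, 6, 9] → 9z^3 + 6z^2 + 3

9z^3 + 6z^2 + 3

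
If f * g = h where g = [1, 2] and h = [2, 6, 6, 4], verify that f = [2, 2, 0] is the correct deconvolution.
Forward-compute [2, 2, 0] * [1, 2]: h[0] = 2×1 = 2; h[1] = 2×2 + 2×1 = 6; h[2] = 2×2 + 0×1 = 4; h[3] = 0×2 = 0 → [2, 6, 4, 0]. Does not match given h = [2, 6, 6, 4].

Not verified. [2, 2, 0] * [1, 2] = [2, 6, 4, 0], which differs from [2, 6, 6, 4] at index 2.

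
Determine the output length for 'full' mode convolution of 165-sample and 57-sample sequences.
Linear/full convolution length: m + n - 1 = 165 + 57 - 1 = 221

221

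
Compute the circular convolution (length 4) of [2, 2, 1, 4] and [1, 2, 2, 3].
Use y[k] = Σ_j u[j]·v[(k-j) mod 4]. y[0] = 2×1 + 2×3 + 1×2 + 4×2 = 18; y[1] = 2×2 + 2×1 + 1×3 + 4×2 = 17; y[2] = 2×2 + 2×2 + 1×1 + 4×3 = 21; y[3] = 2×3 + 2×2 + 1×2 + 4×1 = 16. Result: [18, 17, 21, 16]

[18, 17, 21, 16]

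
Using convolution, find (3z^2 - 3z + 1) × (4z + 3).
Ascending coefficients: a = [1, -3, 3], b = [3, 4]. c[0] = 1×3 = 3; c[1] = 1×4 + -3×3 = -5; c[2] = -3×4 + 3×3 = -3; c[3] = 3×4 = 12. Result coefficients: [3, -5, -3, 12] → 12z^3 - 3z^2 - 5z + 3

12z^3 - 3z^2 - 5z + 3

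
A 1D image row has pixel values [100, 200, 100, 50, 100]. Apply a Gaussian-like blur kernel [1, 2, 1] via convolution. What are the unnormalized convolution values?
Convolve image row [100, 200, 100, 50, 100] with kernel [1, 2, 1]: y[0] = 100×1 = 100; y[1] = 100×2 + 200×1 = 400; y[2] = 100×1 + 200×2 + 100×1 = 600; y[3] = 200×1 + 100×2 + 50×1 = 450; y[4] = 100×1 + 50×2 + 100×1 = 300; y[5] = 50×1 + 100×2 = 250; y[6] = 100×1 = 100 → [100, 400, 600, 450, 300, 250, 100]. Normalization factor = sum(kernel) = 4.

[100, 400, 600, 450, 300, 250, 100]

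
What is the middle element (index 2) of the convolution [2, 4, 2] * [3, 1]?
Use y[k] = Σ_i a[i]·b[k-i] at k=2. y[2] = 4×1 + 2×3 = 10

10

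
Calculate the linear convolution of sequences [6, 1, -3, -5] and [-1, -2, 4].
y[0] = 6×-1 = -6; y[1] = 6×-2 + 1×-1 = -13; y[2] = 6×4 + 1×-2 + -3×-1 = 25; y[3] = 1×4 + -3×-2 + -5×-1 = 15; y[4] = -3×4 + -5×-2 = -2; y[5] = -5×4 = -20

[-6, -13, 25, 15, -2, -20]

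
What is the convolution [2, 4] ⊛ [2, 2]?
y[0] = 2×2 = 4; y[1] = 2×2 + 4×2 = 12; y[2] = 4×2 = 8

[4, 12, 8]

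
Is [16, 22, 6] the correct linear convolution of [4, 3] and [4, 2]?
Recompute linear convolution of [4, 3] and [4, 2]: y[0] = 4×4 = 16; y[1] = 4×2 + 3×4 = 20; y[2] = 3×2 = 6 → [16, 20, 6]. Compare to given [16, 22, 6]: they differ at index 1: given 22, correct 20, so answer: No

No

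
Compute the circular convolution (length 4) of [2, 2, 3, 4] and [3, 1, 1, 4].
Use y[k] = Σ_j a[j]·b[(k-j) mod 4]. y[0] = 2×3 + 2×4 + 3×1 + 4×1 = 21; y[1] = 2×1 + 2×3 + 3×4 + 4×1 = 24; y[2] = 2×1 + 2×1 + 3×3 + 4×4 = 29; y[3] = 2×4 + 2×1 + 3×1 + 4×3 = 25. Result: [21, 24, 29, 25]

[21, 24, 29, 25]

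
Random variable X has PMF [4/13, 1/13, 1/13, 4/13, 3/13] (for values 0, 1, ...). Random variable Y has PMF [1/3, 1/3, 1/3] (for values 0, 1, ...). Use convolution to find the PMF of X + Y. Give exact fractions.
P(X+Y=k) = Σ_i P(X=i)·P(Y=k-i) — a convolution of [4/13, 1/13, 1/13, 4/13, 3/13] and [1/3, 1/3, 1/3]. P(X+Y=0) = (4/13)×(1/3) = 4/39; P(X+Y=1) = (4/13)×(1/3) + (1/13)×(1/3) = 4/39 + 1/39 = 5/39; P(X+Y=2) = (4/13)×(1/3) + (1/13)×(1/3) + (1/13)×(1/3) = 4/39 + 1/39 + 1/39 = 2/13; P(X+Y=3) = (1/13)×(1/3) + (1/13)×(1/3) + (4/13)×(1/3) = 1/39 + 1/39 + 4/39 = 2/13; P(X+Y=4) = (1/13)×(1/3) + (4/13)×(1/3) + (3/13)×(1/3) = 1/39 + 4/39 + 1/13 = 8/39; P(X+Y=5) = (4/13)×(1/3) + (3/13)×(1/3) = 4/39 + 1/13 = 7/39; P(X+Y=6) = (3/13)×(1/3) = 1/13. PMF: [4/39, 5/39, 2/13, 2/13, 8/39, 7/39, 1/13] (sums to 1 ✓)

[4/39, 5/39, 2/13, 2/13, 8/39, 7/39, 1/13]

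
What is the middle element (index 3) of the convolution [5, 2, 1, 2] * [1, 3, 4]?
Use y[k] = Σ_i a[i]·b[k-i] at k=3. y[3] = 2×4 + 1×3 + 2×1 = 13

13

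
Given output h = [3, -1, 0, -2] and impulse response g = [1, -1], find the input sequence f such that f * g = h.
Deconvolve h=[3, -1, 0, -2] by g=[1, -1]. Since g[0]=1, solve forward: f[0] = h[0] / 1 = 3; f[1] = (h[1] - 3×-1) / 1 = 2; f[2] = (h[2] - 2×-1) / 1 = 2. So f = [3, 2, 2]. Check by forward convolution: h[0] = 3×1 = 3; h[1] = 3×-1 + 2×1 = -1; h[2] = 2×-1 + 2×1 = 0; h[3] = 2×-1 = -2

[3, 2, 2]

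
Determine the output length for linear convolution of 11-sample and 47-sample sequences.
Linear/full convolution length: m + n - 1 = 11 + 47 - 1 = 57

57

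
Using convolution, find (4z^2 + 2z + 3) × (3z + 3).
Ascending coefficients: a = [3, 2, 4], b = [3, 3]. c[0] = 3×3 = 9; c[1] = 3×3 + 2×3 = 15; c[2] = 2×3 + 4×3 = 18; c[3] = 4×3 = 12. Result coefficients: [9, 15, 18, 12] → 12z^3 + 18z^2 + 15z + 9

12z^3 + 18z^2 + 15z + 9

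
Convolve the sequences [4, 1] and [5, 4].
y[0] = 4×5 = 20; y[1] = 4×4 + 1×5 = 21; y[2] = 1×4 = 4

[20, 21, 4]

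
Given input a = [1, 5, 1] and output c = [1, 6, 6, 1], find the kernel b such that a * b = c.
Output length 4 = len(a) + len(b) - 1 ⇒ len(b) = 2. Solve b forward using b[k] = (c[k] - Σ_{i≥1} a[i]·b[k-i]) / a[0]: b[0] = c[0] / a[0] = 1 / 1 = 1; b[1] = (c[1] - 5×1) / a[0] = (6 - 5×1) / 1 = 1. So b = [1, 1]. Forward-check [1, 5, 1] * [1, 1]: c[0] = 1×1 = 1; c[1] = 1×1 + 5×1 = 6; c[2] = 5×1 + 1×1 = 6; c[3] = 1×1 = 1 → [1, 6, 6, 1] ✓

[1, 1]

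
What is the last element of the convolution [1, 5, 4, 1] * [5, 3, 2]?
Use y[k] = Σ_i a[i]·b[k-i] at k=5. y[5] = 1×2 = 2

2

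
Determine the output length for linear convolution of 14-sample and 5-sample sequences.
Linear/full convolution length: m + n - 1 = 14 + 5 - 1 = 18

18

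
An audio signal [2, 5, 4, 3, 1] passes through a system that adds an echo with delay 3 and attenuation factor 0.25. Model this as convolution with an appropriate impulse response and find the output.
Direct-path + delayed-attenuated-path model → impulse response h = [1, 0, 0, 0.25] (1 at lag 0, 0.25 at lag 3). Output y[n] = x[n] + 0.25·x[n - 3] (with x[n] = 0 outside 0..4): y[0] = 2 + 0.25×0 = 2; y[1] = 5 + 0.25×0 = 5; y[2] = 4 + 0.25×0 = 4; y[3] = 3 + 0.25×2 = 3.5; y[4] = 1 + 0.25×5 = 2.25; y[5] = 0 + 0.25×4 = 1.0; y[6] = 0 + 0.25×3 = 0.75; y[7] = 0 + 0.25×1 = 0.25. So y = [2, 5, 4, 3.5, 2.25, 1.0, 0.75, 0.25]

[2, 5, 4, 3.5, 2.25, 1.0, 0.75, 0.25]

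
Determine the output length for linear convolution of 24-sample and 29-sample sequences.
Linear/full convolution length: m + n - 1 = 24 + 29 - 1 = 52

52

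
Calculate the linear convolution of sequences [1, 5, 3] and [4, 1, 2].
y[0] = 1×4 = 4; y[1] = 1×1 + 5×4 = 21; y[2] = 1×2 + 5×1 + 3×4 = 19; y[3] = 5×2 + 3×1 = 13; y[4] = 3×2 = 6

[4, 21, 19, 13, 6]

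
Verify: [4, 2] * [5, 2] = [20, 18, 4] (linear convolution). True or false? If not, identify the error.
Recompute linear convolution of [4, 2] and [5, 2]: y[0] = 4×5 = 20; y[1] = 4×2 + 2×5 = 18; y[2] = 2×2 = 4 → [20, 18, 4]. Given [20, 18, 4] matches, so answer: Yes

Yes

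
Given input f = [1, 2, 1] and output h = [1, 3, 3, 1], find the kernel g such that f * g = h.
Output length 4 = len(f) + len(g) - 1 ⇒ len(g) = 2. Solve g forward using g[k] = (h[k] - Σ_{i≥1} f[i]·g[k-i]) / f[0]: g[0] = h[0] / f[0] = 1 / 1 = 1; g[1] = (h[1] - 2×1) / f[0] = (3 - 2×1) / 1 = 1. So g = [1, 1]. Forward-check [1, 2, 1] * [1, 1]: h[0] = 1×1 = 1; h[1] = 1×1 + 2×1 = 3; h[2] = 2×1 + 1×1 = 3; h[3] = 1×1 = 1 → [1, 3, 3, 1] ✓

[1, 1]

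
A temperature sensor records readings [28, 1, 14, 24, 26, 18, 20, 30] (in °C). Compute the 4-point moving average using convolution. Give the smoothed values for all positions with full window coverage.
4-point moving average kernel = [1, 1, 1, 1]. Apply in 'valid' mode (full window coverage): avg[0] = (28 + 1 + 14 + 24) / 4 = 16.75; avg[1] = (1 + 14 + 24 + 26) / 4 = 16.25; avg[2] = (14 + 24 + 26 + 18) / 4 = 20.5; avg[3] = (24 + 26 + 18 + 20) / 4 = 22.0; avg[4] = (26 + 18 + 20 + 30) / 4 = 23.5. Smoothed values: [16.75, 16.25, 20.5, 22.0, 23.5]

[16.75, 16.25, 20.5, 22.0, 23.5]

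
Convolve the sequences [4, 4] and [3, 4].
y[0] = 4×3 = 12; y[1] = 4×4 + 4×3 = 28; y[2] = 4×4 = 16

[12, 28, 16]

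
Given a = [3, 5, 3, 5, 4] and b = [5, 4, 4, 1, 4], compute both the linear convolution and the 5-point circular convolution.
Linear: y_lin[0] = 3×5 = 15; y_lin[1] = 3×4 + 5×5 = 37; y_lin[2] = 3×4 + 5×4 + 3×5 = 47; y_lin[3] = 3×1 + 5×4 + 3×4 + 5×5 = 60; y_lin[4] = 3×4 + 5×1 + 3×4 + 5×4 + 4×5 = 69; y_lin[5] = 5×4 + 3×1 + 5×4 + 4×4 = 59; y_lin[6] = 3×4 + 5×1 + 4×4 = 33; y_lin[7] = 5×4 + 4×1 = 24; y_lin[8] = 4×4 = 16 → [15, 37, 47, 60, 69, 59, 33, 24, 16]. Circular (length 5): y[0] = 3×5 + 5×4 + 3×1 + 5×4 + 4×4 = 74; y[1] = 3×4 + 5×5 + 3×4 + 5×1 + 4×4 = 70; y[2] = 3×4 + 5×4 + 3×5 + 5×4 + 4×1 = 71; y[3] = 3×1 + 5×4 + 3×4 + 5×5 + 4×4 = 76; y[4] = 3×4 + 5×1 + 3×4 + 5×4 + 4×5 = 69 → [74, 70, 71, 76, 69]

Linear: [15, 37, 47, 60, 69, 59, 33, 24, 16], Circular: [74, 70, 71, 76, 69]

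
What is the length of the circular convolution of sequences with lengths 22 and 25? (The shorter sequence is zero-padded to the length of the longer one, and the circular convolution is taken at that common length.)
Circular convolution (zero-padding the shorter input) has length max(m, n) = max(22, 25) = 25

25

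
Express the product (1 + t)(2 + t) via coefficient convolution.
Ascending coefficients: a = [1, 1], b = [2, 1]. c[0] = 1×2 = 2; c[1] = 1×1 + 1×2 = 3; c[2] = 1×1 = 1. Result coefficients: [2, 3, 1] → 2 + 3t + t^2

2 + 3t + t^2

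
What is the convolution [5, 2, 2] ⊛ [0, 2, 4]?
y[0] = 5×0 = 0; y[1] = 5×2 + 2×0 = 10; y[2] = 5×4 + 2×2 + 2×0 = 24; y[3] = 2×4 + 2×2 = 12; y[4] = 2×4 = 8

[0, 10, 24, 12, 8]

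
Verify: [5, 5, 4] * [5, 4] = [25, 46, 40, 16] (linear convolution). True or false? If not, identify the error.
Recompute linear convolution of [5, 5, 4] and [5, 4]: y[0] = 5×5 = 25; y[1] = 5×4 + 5×5 = 45; y[2] = 5×4 + 4×5 = 40; y[3] = 4×4 = 16 → [25, 45, 40, 16]. Compare to given [25, 46, 40, 16]: they differ at index 1: given 46, correct 45, so answer: No

No. Error at index 1: given 46, correct 45.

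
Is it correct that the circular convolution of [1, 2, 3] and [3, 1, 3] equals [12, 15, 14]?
Recompute circular convolution of [1, 2, 3] and [3, 1, 3]: y[0] = 1×3 + 2×3 + 3×1 = 12; y[1] = 1×1 + 2×3 + 3×3 = 16; y[2] = 1×3 + 2×1 + 3×3 = 14 → [12, 16, 14]. Compare to given [12, 15, 14]: they differ at index 1: given 15, correct 16, so answer: No

No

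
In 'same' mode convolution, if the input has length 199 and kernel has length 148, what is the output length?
'Same' mode returns an output with the same length as the input: 199

199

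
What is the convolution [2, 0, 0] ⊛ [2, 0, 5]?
y[0] = 2×2 = 4; y[1] = 2×0 + 0×2 = 0; y[2] = 2×5 + 0×0 + 0×2 = 10; y[3] = 0×5 + 0×0 = 0; y[4] = 0×5 = 0

[4, 0, 10, 0, 0]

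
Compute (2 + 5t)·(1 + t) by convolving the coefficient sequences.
Ascending coefficients: a = [2, 5], b = [1, 1]. c[0] = 2×1 = 2; c[1] = 2×1 + 5×1 = 7; c[2] = 5×1 = 5. Result coefficients: [2, 7, 5] → 2 + 7t + 5t^2

2 + 7t + 5t^2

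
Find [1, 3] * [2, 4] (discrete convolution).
y[0] = 1×2 = 2; y[1] = 1×4 + 3×2 = 10; y[2] = 3×4 = 12

[2, 10, 12]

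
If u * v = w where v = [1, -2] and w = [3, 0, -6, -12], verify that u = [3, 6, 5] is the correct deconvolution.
Forward-compute [3, 6, 5] * [1, -2]: w[0] = 3×1 = 3; w[1] = 3×-2 + 6×1 = 0; w[2] = 6×-2 + 5×1 = -7; w[3] = 5×-2 = -10 → [3, 0, -7, -10]. Does not match given w = [3, 0, -6, -12].

Not verified. [3, 6, 5] * [1, -2] = [3, 0, -7, -10], which differs from [3, 0, -6, -12] at index 2.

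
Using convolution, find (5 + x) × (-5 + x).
Ascending coefficients: a = [5, 1], b = [-5, 1]. c[0] = 5×-5 = -25; c[1] = 5×1 + 1×-5 = 0; c[2] = 1×1 = 1. Result coefficients: [-25, 0, 1] → -25 + x^2

-25 + x^2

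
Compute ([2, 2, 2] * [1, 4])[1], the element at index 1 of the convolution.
Use y[k] = Σ_i a[i]·b[k-i] at k=1. y[1] = 2×4 + 2×1 = 10

10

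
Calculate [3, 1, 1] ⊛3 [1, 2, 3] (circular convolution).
Use y[k] = Σ_j u[j]·v[(k-j) mod 3]. y[0] = 3×1 + 1×3 + 1×2 = 8; y[1] = 3×2 + 1×1 + 1×3 = 10; y[2] = 3×3 + 1×2 + 1×1 = 12. Result: [8, 10, 12]

[8, 10, 12]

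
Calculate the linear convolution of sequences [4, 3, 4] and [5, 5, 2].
y[0] = 4×5 = 20; y[1] = 4×5 + 3×5 = 35; y[2] = 4×2 + 3×5 + 4×5 = 43; y[3] = 3×2 + 4×5 = 26; y[4] = 4×2 = 8

[20, 35, 43, 26, 8]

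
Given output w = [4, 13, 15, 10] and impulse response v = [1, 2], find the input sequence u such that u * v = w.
Deconvolve w=[4, 13, 15, 10] by v=[1, 2]. Since v[0]=1, solve forward: u[0] = w[0] / 1 = 4; u[1] = (w[1] - 4×2) / 1 = 5; u[2] = (w[2] - 5×2) / 1 = 5. So u = [4, 5, 5]. Check by forward convolution: w[0] = 4×1 = 4; w[1] = 4×2 + 5×1 = 13; w[2] = 5×2 + 5×1 = 15; w[3] = 5×2 = 10

[4, 5, 5]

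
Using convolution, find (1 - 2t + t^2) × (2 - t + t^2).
Ascending coefficients: a = [1, -2, 1], b = [2, -1, 1]. c[0] = 1×2 = 2; c[1] = 1×-1 + -2×2 = -5; c[2] = 1×1 + -2×-1 + 1×2 = 5; c[3] = -2×1 + 1×-1 = -3; c[4] = 1×1 = 1. Result coefficients: [2, -5, 5, -3, 1] → 2 - 5t + 5t^2 - 3t^3 + t^4

2 - 5t + 5t^2 - 3t^3 + t^4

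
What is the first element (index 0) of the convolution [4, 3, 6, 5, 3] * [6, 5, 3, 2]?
Use y[k] = Σ_i a[i]·b[k-i] at k=0. y[0] = 4×6 = 24

24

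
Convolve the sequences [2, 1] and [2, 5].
y[0] = 2×2 = 4; y[1] = 2×5 + 1×2 = 12; y[2] = 1×5 = 5

[4, 12, 5]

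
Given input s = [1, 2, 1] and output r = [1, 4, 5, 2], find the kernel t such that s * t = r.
Output length 4 = len(s) + len(t) - 1 ⇒ len(t) = 2. Solve t forward using t[k] = (r[k] - Σ_{i≥1} s[i]·t[k-i]) / s[0]: t[0] = r[0] / s[0] = 1 / 1 = 1; t[1] = (r[1] - 2×1) / s[0] = (4 - 2×1) / 1 = 2. So t = [1, 2]. Forward-check [1, 2, 1] * [1, 2]: r[0] = 1×1 = 1; r[1] = 1×2 + 2×1 = 4; r[2] = 2×2 + 1×1 = 5; r[3] = 1×2 = 2 → [1, 4, 5, 2] ✓

[1, 2]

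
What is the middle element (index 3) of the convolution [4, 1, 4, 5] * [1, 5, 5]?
Use y[k] = Σ_i a[i]·b[k-i] at k=3. y[3] = 1×5 + 4×5 + 5×1 = 30

30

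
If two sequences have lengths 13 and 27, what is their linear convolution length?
Linear/full convolution length: m + n - 1 = 13 + 27 - 1 = 39

39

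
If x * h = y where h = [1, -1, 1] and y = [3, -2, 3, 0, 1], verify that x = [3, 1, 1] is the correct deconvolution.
Forward-compute [3, 1, 1] * [1, -1, 1]: y[0] = 3×1 = 3; y[1] = 3×-1 + 1×1 = -2; y[2] = 3×1 + 1×-1 + 1×1 = 3; y[3] = 1×1 + 1×-1 = 0; y[4] = 1×1 = 1 → [3, -2, 3, 0, 1]. Matches given y = [3, -2, 3, 0, 1], so verified.

Verified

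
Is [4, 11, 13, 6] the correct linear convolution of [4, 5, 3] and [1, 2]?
Recompute linear convolution of [4, 5, 3] and [1, 2]: y[0] = 4×1 = 4; y[1] = 4×2 + 5×1 = 13; y[2] = 5×2 + 3×1 = 13; y[3] = 3×2 = 6 → [4, 13, 13, 6]. Compare to given [4, 11, 13, 6]: they differ at index 1: given 11, correct 13, so answer: No

No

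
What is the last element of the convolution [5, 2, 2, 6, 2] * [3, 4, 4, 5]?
Use y[k] = Σ_i a[i]·b[k-i] at k=7. y[7] = 2×5 = 10

10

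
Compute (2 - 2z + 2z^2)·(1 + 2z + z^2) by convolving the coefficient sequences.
Ascending coefficients: a = [2, -2, 2], b = [1, 2, 1]. c[0] = 2×1 = 2; c[1] = 2×2 + -2×1 = 2; c[2] = 2×1 + -2×2 + 2×1 = 0; c[3] = -2×1 + 2×2 = 2; c[4] = 2×1 = 2. Result coefficients: [2, 2, 0, 2, 2] → 2 + 2z + 2z^3 + 2z^4

2 + 2z + 2z^3 + 2z^4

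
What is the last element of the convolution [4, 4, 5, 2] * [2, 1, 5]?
Use y[k] = Σ_i a[i]·b[k-i] at k=5. y[5] = 2×5 = 10

10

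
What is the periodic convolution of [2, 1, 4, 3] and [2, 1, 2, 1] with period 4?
Use y[k] = Σ_j x[j]·h[(k-j) mod 4]. y[0] = 2×2 + 1×1 + 4×2 + 3×1 = 16; y[1] = 2×1 + 1×2 + 4×1 + 3×2 = 14; y[2] = 2×2 + 1×1 + 4×2 + 3×1 = 16; y[3] = 2×1 + 1×2 + 4×1 + 3×2 = 14. Result: [16, 14, 16, 14]

[16, 14, 16, 14]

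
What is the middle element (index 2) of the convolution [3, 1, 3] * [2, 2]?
Use y[k] = Σ_i a[i]·b[k-i] at k=2. y[2] = 1×2 + 3×2 = 8

8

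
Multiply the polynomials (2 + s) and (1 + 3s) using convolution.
Ascending coefficients: a = [2, 1], b = [1, 3]. c[0] = 2×1 = 2; c[1] = 2×3 + 1×1 = 7; c[2] = 1×3 = 3. Result coefficients: [2, 7, 3] → 2 + 7s + 3s^2

2 + 7s + 3s^2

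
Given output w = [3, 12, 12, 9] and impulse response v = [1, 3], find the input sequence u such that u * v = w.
Deconvolve w=[3, 12, 12, 9] by v=[1, 3]. Since v[0]=1, solve forward: u[0] = w[0] / 1 = 3; u[1] = (w[1] - 3×3) / 1 = 3; u[2] = (w[2] - 3×3) / 1 = 3. So u = [3, 3, 3]. Check by forward convolution: w[0] = 3×1 = 3; w[1] = 3×3 + 3×1 = 12; w[2] = 3×3 + 3×1 = 12; w[3] = 3×3 = 9

[3, 3, 3]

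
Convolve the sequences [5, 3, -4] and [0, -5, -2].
y[0] = 5×0 = 0; y[1] = 5×-5 + 3×0 = -25; y[2] = 5×-2 + 3×-5 + -4×0 = -25; y[3] = 3×-2 + -4×-5 = 14; y[4] = -4×-2 = 8

[0, -25, -25, 14, 8]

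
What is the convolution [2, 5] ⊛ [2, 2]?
y[0] = 2×2 = 4; y[1] = 2×2 + 5×2 = 14; y[2] = 5×2 = 10

[4, 14, 10]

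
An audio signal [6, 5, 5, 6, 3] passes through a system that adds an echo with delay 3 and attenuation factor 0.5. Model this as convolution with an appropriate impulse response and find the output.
Direct-path + delayed-attenuated-path model → impulse response h = [1, 0, 0, 0.5] (1 at lag 0, 0.5 at lag 3). Output y[n] = x[n] + 0.5·x[n - 3] (with x[n] = 0 outside 0..4): y[0] = 6 + 0.5×0 = 6; y[1] = 5 + 0.5×0 = 5; y[2] = 5 + 0.5×0 = 5; y[3] = 6 + 0.5×6 = 9.0; y[4] = 3 + 0.5×5 = 5.5; y[5] = 0 + 0.5×5 = 2.5; y[6] = 0 + 0.5×6 = 3.0; y[7] = 0 + 0.5×3 = 1.5. So y = [6, 5, 5, 9.0, 5.5, 2.5, 3.0, 1.5]

[6, 5, 5, 9.0, 5.5, 2.5, 3.0, 1.5]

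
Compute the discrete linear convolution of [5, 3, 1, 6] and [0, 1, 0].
y[0] = 5×0 = 0; y[1] = 5×1 + 3×0 = 5; y[2] = 5×0 + 3×1 + 1×0 = 3; y[3] = 3×0 + 1×1 + 6×0 = 1; y[4] = 1×0 + 6×1 = 6; y[5] = 6×0 = 0

[0, 5, 3, 1, 6, 0]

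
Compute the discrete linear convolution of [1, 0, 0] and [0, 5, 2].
y[0] = 1×0 = 0; y[1] = 1×5 + 0×0 = 5; y[2] = 1×2 + 0×5 + 0×0 = 2; y[3] = 0×2 + 0×5 = 0; y[4] = 0×2 = 0

[0, 5, 2, 0, 0]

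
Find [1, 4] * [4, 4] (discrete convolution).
y[0] = 1×4 = 4; y[1] = 1×4 + 4×4 = 20; y[2] = 4×4 = 16

[4, 20, 16]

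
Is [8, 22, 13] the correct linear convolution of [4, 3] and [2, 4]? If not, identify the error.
Recompute linear convolution of [4, 3] and [2, 4]: y[0] = 4×2 = 8; y[1] = 4×4 + 3×2 = 22; y[2] = 3×4 = 12 → [8, 22, 12]. Compare to given [8, 22, 13]: they differ at index 2: given 13, correct 12, so answer: No

No. Error at index 2: given 13, correct 12.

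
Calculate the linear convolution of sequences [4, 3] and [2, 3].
y[0] = 4×2 = 8; y[1] = 4×3 + 3×2 = 18; y[2] = 3×3 = 9

[8, 18, 9]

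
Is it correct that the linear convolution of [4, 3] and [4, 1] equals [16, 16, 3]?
Recompute linear convolution of [4, 3] and [4, 1]: y[0] = 4×4 = 16; y[1] = 4×1 + 3×4 = 16; y[2] = 3×1 = 3 → [16, 16, 3]. Given [16, 16, 3] matches, so answer: Yes

Yes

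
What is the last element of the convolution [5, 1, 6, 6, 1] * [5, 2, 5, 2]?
Use y[k] = Σ_i a[i]·b[k-i] at k=7. y[7] = 1×2 = 2

2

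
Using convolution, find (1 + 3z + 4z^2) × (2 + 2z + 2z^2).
Ascending coefficients: a = [1, 3, 4], b = [2, 2, 2]. c[0] = 1×2 = 2; c[1] = 1×2 + 3×2 = 8; c[2] = 1×2 + 3×2 + 4×2 = 16; c[3] = 3×2 + 4×2 = 14; c[4] = 4×2 = 8. Result coefficients: [2, 8, 16, 14, 8] → 2 + 8z + 16z^2 + 14z^3 + 8z^4

2 + 8z + 16z^2 + 14z^3 + 8z^4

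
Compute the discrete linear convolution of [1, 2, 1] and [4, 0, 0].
y[0] = 1×4 = 4; y[1] = 1×0 + 2×4 = 8; y[2] = 1×0 + 2×0 + 1×4 = 4; y[3] = 2×0 + 1×0 = 0; y[4] = 1×0 = 0

[4, 8, 4, 0, 0]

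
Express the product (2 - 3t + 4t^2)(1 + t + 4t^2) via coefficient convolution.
Ascending coefficients: a = [2, -3, 4], b = [1, 1, 4]. c[0] = 2×1 = 2; c[1] = 2×1 + -3×1 = -1; c[2] = 2×4 + -3×1 + 4×1 = 9; c[3] = -3×4 + 4×1 = -8; c[4] = 4×4 = 16. Result coefficients: [2, -1, 9, -8, 16] → 2 - t + 9t^2 - 8t^3 + 16t^4

2 - t + 9t^2 - 8t^3 + 16t^4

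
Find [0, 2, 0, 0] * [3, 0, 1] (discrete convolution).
y[0] = 0×3 = 0; y[1] = 0×0 + 2×3 = 6; y[2] = 0×1 + 2×0 + 0×3 = 0; y[3] = 2×1 + 0×0 + 0×3 = 2; y[4] = 0×1 + 0×0 = 0; y[5] = 0×1 = 0

[0, 6, 0, 2, 0, 0]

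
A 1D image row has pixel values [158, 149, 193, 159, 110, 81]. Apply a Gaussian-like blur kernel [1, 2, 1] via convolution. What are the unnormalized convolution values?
Convolve image row [158, 149, 193, 159, 110, 81] with kernel [1, 2, 1]: y[0] = 158×1 = 158; y[1] = 158×2 + 149×1 = 465; y[2] = 158×1 + 149×2 + 193×1 = 649; y[3] = 149×1 + 193×2 + 159×1 = 694; y[4] = 193×1 + 159×2 + 110×1 = 621; y[5] = 159×1 + 110×2 + 81×1 = 460; y[6] = 110×1 + 81×2 = 272; y[7] = 81×1 = 81 → [158, 465, 649, 694, 621, 460, 272, 81]. Normalization factor = sum(kernel) = 4.

[158, 465, 649, 694, 621, 460, 272, 81]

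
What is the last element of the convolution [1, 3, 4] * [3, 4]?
Use y[k] = Σ_i a[i]·b[k-i] at k=3. y[3] = 4×4 = 16

16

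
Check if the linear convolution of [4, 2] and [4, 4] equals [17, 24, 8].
Recompute linear convolution of [4, 2] and [4, 4]: y[0] = 4×4 = 16; y[1] = 4×4 + 2×4 = 24; y[2] = 2×4 = 8 → [16, 24, 8]. Compare to given [17, 24, 8]: they differ at index 0: given 17, correct 16, so answer: No

No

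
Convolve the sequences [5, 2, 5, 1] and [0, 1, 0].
y[0] = 5×0 = 0; y[1] = 5×1 + 2×0 = 5; y[2] = 5×0 + 2×1 + 5×0 = 2; y[3] = 2×0 + 5×1 + 1×0 = 5; y[4] = 5×0 + 1×1 = 1; y[5] = 1×0 = 0

[0, 5, 2, 5, 1, 0]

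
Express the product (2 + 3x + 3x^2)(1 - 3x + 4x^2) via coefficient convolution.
Ascending coefficients: a = [2, 3, 3], b = [1, -3, 4]. c[0] = 2×1 = 2; c[1] = 2×-3 + 3×1 = -3; c[2] = 2×4 + 3×-3 + 3×1 = 2; c[3] = 3×4 + 3×-3 = 3; c[4] = 3×4 = 12. Result coefficients: [2, -3, 2, 3, 12] → 2 - 3x + 2x^2 + 3x^3 + 12x^4

2 - 3x + 2x^2 + 3x^3 + 12x^4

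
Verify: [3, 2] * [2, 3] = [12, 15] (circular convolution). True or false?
Recompute circular convolution of [3, 2] and [2, 3]: y[0] = 3×2 + 2×3 = 12; y[1] = 3×3 + 2×2 = 13 → [12, 13]. Compare to given [12, 15]: they differ at index 1: given 15, correct 13, so answer: No

No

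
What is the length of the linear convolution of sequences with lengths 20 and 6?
Linear/full convolution length: m + n - 1 = 20 + 6 - 1 = 25

25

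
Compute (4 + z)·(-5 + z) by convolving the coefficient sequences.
Ascending coefficients: a = [4, 1], b = [-5, 1]. c[0] = 4×-5 = -20; c[1] = 4×1 + 1×-5 = -1; c[2] = 1×1 = 1. Result coefficients: [-20, -1, 1] → -20 - z + z^2

-20 - z + z^2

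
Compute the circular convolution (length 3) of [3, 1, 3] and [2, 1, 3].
Use y[k] = Σ_j s[j]·t[(k-j) mod 3]. y[0] = 3×2 + 1×3 + 3×1 = 12; y[1] = 3×1 + 1×2 + 3×3 = 14; y[2] = 3×3 + 1×1 + 3×2 = 16. Result: [12, 14, 16]

[12, 14, 16]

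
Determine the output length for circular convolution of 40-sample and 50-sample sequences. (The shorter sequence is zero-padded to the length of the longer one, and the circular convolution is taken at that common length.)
Circular convolution (zero-padding the shorter input) has length max(m, n) = max(40, 50) = 50

50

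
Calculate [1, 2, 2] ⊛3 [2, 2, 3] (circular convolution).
Use y[k] = Σ_j f[j]·g[(k-j) mod 3]. y[0] = 1×2 + 2×3 + 2×2 = 12; y[1] = 1×2 + 2×2 + 2×3 = 12; y[2] = 1×3 + 2×2 + 2×2 = 11. Result: [12, 12, 11]

[12, 12, 11]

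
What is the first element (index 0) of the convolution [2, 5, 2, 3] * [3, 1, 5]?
Use y[k] = Σ_i a[i]·b[k-i] at k=0. y[0] = 2×3 = 6

6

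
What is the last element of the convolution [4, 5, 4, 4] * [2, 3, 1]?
Use y[k] = Σ_i a[i]·b[k-i] at k=5. y[5] = 4×1 = 4

4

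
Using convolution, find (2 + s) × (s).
Ascending coefficients: a = [2, 1], b = [0, 1]. c[0] = 2×0 = 0; c[1] = 2×1 + 1×0 = 2; c[2] = 1×1 = 1. Result coefficients: [0, 2, 1] → 2s + s^2

2s + s^2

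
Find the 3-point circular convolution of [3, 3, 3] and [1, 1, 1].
Use y[k] = Σ_j x[j]·h[(k-j) mod 3]. y[0] = 3×1 + 3×1 + 3×1 = 9; y[1] = 3×1 + 3×1 + 3×1 = 9; y[2] = 3×1 + 3×1 + 3×1 = 9. Result: [9, 9, 9]

[9, 9, 9]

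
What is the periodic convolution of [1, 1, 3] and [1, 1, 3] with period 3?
Use y[k] = Σ_j a[j]·b[(k-j) mod 3]. y[0] = 1×1 + 1×3 + 3×1 = 7; y[1] = 1×1 + 1×1 + 3×3 = 11; y[2] = 1×3 + 1×1 + 3×1 = 7. Result: [7, 11, 7]

[7, 11, 7]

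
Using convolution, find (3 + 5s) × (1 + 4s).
Ascending coefficients: a = [3, 5], b = [1, 4]. c[0] = 3×1 = 3; c[1] = 3×4 + 5×1 = 17; c[2] = 5×4 = 20. Result coefficients: [3, 17, 20] → 3 + 17s + 20s^2

3 + 17s + 20s^2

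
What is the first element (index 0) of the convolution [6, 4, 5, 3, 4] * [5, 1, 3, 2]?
Use y[k] = Σ_i a[i]·b[k-i] at k=0. y[0] = 6×5 = 30

30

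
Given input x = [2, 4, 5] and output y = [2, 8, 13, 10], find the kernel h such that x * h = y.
Output length 4 = len(x) + len(h) - 1 ⇒ len(h) = 2. Solve h forward using h[k] = (y[k] - Σ_{i≥1} x[i]·h[k-i]) / x[0]: h[0] = y[0] / x[0] = 2 / 2 = 1; h[1] = (y[1] - 4×1) / x[0] = (8 - 4×1) / 2 = 2. So h = [1, 2]. Forward-check [2, 4, 5] * [1, 2]: y[0] = 2×1 = 2; y[1] = 2×2 + 4×1 = 8; y[2] = 4×2 + 5×1 = 13; y[3] = 5×2 = 10 → [2, 8, 13, 10] ✓

[1, 2]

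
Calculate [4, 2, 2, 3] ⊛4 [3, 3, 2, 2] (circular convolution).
Use y[k] = Σ_j a[j]·b[(k-j) mod 4]. y[0] = 4×3 + 2×2 + 2×2 + 3×3 = 29; y[1] = 4×3 + 2×3 + 2×2 + 3×2 = 28; y[2] = 4×2 + 2×3 + 2×3 + 3×2 = 26; y[3] = 4×2 + 2×2 + 2×3 + 3×3 = 27. Result: [29, 28, 26, 27]

[29, 28, 26, 27]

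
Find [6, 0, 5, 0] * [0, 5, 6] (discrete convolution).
y[0] = 6×0 = 0; y[1] = 6×5 + 0×0 = 30; y[2] = 6×6 + 0×5 + 5×0 = 36; y[3] = 0×6 + 5×5 + 0×0 = 25; y[4] = 5×6 + 0×5 = 30; y[5] = 0×6 = 0

[0, 30, 36, 25, 30, 0]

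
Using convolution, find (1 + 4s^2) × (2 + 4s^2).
Ascending coefficients: a = [1, 0, 4], b = [2, 0, 4]. c[0] = 1×2 = 2; c[1] = 1×0 + 0×2 = 0; c[2] = 1×4 + 0×0 + 4×2 = 12; c[3] = 0×4 + 4×0 = 0; c[4] = 4×4 = 16. Result coefficients: [2, 0, 12, 0, 16] → 2 + 12s^2 + 16s^4

2 + 12s^2 + 16s^4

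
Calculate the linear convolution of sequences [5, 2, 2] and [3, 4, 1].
y[0] = 5×3 = 15; y[1] = 5×4 + 2×3 = 26; y[2] = 5×1 + 2×4 + 2×3 = 19; y[3] = 2×1 + 2×4 = 10; y[4] = 2×1 = 2

[15, 26, 19, 10, 2]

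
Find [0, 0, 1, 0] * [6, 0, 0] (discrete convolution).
y[0] = 0×6 = 0; y[1] = 0×0 + 0×6 = 0; y[2] = 0×0 + 0×0 + 1×6 = 6; y[3] = 0×0 + 1×0 + 0×6 = 0; y[4] = 1×0 + 0×0 = 0; y[5] = 0×0 = 0

[0, 0, 6, 0, 0, 0]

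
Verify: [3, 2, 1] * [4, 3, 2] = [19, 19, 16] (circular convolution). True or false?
Recompute circular convolution of [3, 2, 1] and [4, 3, 2]: y[0] = 3×4 + 2×2 + 1×3 = 19; y[1] = 3×3 + 2×4 + 1×2 = 19; y[2] = 3×2 + 2×3 + 1×4 = 16 → [19, 19, 16]. Given [19, 19, 16] matches, so answer: Yes

Yes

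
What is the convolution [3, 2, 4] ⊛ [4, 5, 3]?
y[0] = 3×4 = 12; y[1] = 3×5 + 2×4 = 23; y[2] = 3×3 + 2×5 + 4×4 = 35; y[3] = 2×3 + 4×5 = 26; y[4] = 4×3 = 12

[12, 23, 35, 26, 12]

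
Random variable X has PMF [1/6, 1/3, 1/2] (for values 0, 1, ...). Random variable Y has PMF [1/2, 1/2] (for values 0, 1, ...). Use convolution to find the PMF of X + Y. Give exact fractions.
P(X+Y=k) = Σ_i P(X=i)·P(Y=k-i) — a convolution of [1/6, 1/3, 1/2] and [1/2, 1/2]. P(X+Y=0) = (1/6)×(1/2) = 1/12; P(X+Y=1) = (1/6)×(1/2) + (1/3)×(1/2) = 1/12 + 1/6 = 1/4; P(X+Y=2) = (1/3)×(1/2) + (1/2)×(1/2) = 1/6 + 1/4 = 5/12; P(X+Y=3) = (1/2)×(1/2) = 1/4. PMF: [1/12, 1/4, 5/12, 1/4] (sums to 1 ✓)

[1/12, 1/4, 5/12, 1/4]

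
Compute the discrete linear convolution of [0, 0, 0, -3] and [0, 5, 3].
y[0] = 0×0 = 0; y[1] = 0×5 + 0×0 = 0; y[2] = 0×3 + 0×5 + 0×0 = 0; y[3] = 0×3 + 0×5 + -3×0 = 0; y[4] = 0×3 + -3×5 = -15; y[5] = -3×3 = -9

[0, 0, 0, 0, -15, -9]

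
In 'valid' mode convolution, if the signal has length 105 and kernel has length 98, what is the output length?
'Valid' mode counts only positions where the kernel fully overlaps the signal: m - n + 1 = 105 - 98 + 1 = 8

8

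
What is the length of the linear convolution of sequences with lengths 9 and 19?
Linear/full convolution length: m + n - 1 = 9 + 19 - 1 = 27

27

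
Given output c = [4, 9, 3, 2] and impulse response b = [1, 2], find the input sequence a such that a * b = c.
Deconvolve c=[4, 9, 3, 2] by b=[1, 2]. Since b[0]=1, solve forward: a[0] = c[0] / 1 = 4; a[1] = (c[1] - 4×2) / 1 = 1; a[2] = (c[2] - 1×2) / 1 = 1. So a = [4, 1, 1]. Check by forward convolution: c[0] = 4×1 = 4; c[1] = 4×2 + 1×1 = 9; c[2] = 1×2 + 1×1 = 3; c[3] = 1×2 = 2

[4, 1, 1]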